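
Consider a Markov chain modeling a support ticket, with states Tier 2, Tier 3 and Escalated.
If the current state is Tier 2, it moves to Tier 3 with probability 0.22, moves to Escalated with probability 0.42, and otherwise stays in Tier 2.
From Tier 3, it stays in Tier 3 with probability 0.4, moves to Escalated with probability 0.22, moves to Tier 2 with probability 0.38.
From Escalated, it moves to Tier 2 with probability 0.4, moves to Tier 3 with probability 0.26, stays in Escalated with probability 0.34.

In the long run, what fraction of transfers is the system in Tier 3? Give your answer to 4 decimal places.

Let the stationary distribution be π with π = πP and π_1 + π_2 + π_3 = 1.
π_1 = 0.36·π_1 + 0.38·π_2 + 0.4·π_3
π_2 = 0.22·π_1 + 0.4·π_2 + 0.26·π_3
Solving with the normalization constraint gives π = (0.3791, 0.2847, 0.3362).
So the stationary probability of Tier 3 is 0.2847.

0.2847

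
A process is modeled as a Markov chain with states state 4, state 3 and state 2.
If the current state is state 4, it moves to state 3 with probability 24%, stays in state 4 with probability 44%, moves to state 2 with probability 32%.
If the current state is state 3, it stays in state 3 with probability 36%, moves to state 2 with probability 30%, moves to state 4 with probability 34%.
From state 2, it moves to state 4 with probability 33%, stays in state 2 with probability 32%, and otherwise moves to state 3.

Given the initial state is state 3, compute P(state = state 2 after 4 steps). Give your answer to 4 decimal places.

Propagate the distribution vector 4 steps from state 3.
After 0 steps: (0.0000, 1.0000, 0.0000)
After 1 step: (0.3400, 0.3600, 0.3000)
After 2 steps: (0.3710, 0.3162, 0.3128)
After 3 steps: (0.3740, 0.3124, 0.3137)
After 4 steps: (0.3743, 0.3120, 0.3138)
P(in state 2 after 4 steps) = 0.3138

0.3138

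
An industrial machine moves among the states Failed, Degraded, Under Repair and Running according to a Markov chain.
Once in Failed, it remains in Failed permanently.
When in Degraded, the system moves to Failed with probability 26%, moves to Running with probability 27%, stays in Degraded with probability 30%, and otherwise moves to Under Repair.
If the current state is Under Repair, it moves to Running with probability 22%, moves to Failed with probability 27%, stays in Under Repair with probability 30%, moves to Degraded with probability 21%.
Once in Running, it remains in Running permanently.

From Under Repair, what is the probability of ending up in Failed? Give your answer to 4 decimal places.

0.5362

Let h(s) be the probability of absorption at Failed starting from transient state s. Then h(Failed) = 1 and h(Running) = 0. By first-step analysis:
h(Degraded) = 0.26·1 + 0.3·h(Degraded) + 0.17·h(Under Repair) + 0.27·0
h(Under Repair) = 0.27·1 + 0.21·h(Degraded) + 0.3·h(Under Repair) + 0.22·0
Solving: h(Degraded) = 0.5017, h(Under Repair) = 0.5362.
Starting from Under Repair, the probability is 0.5362.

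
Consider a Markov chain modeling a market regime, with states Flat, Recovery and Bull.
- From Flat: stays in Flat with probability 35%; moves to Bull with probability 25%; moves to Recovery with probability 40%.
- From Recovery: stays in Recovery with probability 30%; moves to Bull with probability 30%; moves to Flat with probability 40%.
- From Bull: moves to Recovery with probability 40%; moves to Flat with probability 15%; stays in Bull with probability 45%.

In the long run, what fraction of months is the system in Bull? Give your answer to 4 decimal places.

Let the stationary distribution be π with π = πP and π_1 + π_2 + π_3 = 1.
π_1 = 0.35·π_1 + 0.4·π_2 + 0.15·π_3
π_2 = 0.4·π_1 + 0.3·π_2 + 0.4·π_3
Solving with the normalization constraint gives π = (0.3011, 0.3636, 0.3352).
So the stationary probability of Bull is 0.3352.

0.3352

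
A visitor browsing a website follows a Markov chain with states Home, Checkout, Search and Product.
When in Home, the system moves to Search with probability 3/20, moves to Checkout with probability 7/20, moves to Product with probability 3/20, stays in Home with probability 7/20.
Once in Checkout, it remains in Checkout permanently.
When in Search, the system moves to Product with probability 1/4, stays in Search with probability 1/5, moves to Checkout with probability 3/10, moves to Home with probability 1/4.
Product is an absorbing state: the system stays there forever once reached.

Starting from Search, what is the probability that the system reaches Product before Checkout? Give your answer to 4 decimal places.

0.4145

Let h(s) be the probability of absorption at Product starting from transient state s. Then h(Product) = 1 and h(Checkout) = 0. By first-step analysis:
h(Home) = 0.35·h(Home) + 0.35·0 + 0.15·h(Search) + 0.15·1
h(Search) = 0.25·h(Home) + 0.3·0 + 0.2·h(Search) + 0.25·1
Solving: h(Home) = 0.3264, h(Search) = 0.4145.
Starting from Search, the probability is 0.4145.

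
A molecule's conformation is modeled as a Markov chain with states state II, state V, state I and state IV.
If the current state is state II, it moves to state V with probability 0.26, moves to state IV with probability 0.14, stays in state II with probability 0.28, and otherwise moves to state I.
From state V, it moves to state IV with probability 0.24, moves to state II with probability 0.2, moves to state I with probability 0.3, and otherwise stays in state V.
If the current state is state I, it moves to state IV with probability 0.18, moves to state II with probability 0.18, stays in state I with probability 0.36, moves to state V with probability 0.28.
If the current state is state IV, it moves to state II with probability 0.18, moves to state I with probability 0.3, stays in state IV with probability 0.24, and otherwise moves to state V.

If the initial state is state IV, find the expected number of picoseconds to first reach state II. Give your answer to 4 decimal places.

5.3911

Let t(s) be the expected number of picoseconds to first reach state II from state s, with t(state II) = 0. Conditioning on the first picosecond:
t(state V) = 1 + 0.26·t(state V) + 0.3·t(state I) + 0.24·t(state IV)
t(state I) = 1 + 0.28·t(state V) + 0.36·t(state I) + 0.18·t(state IV)
t(state IV) = 1 + 0.28·t(state V) + 0.3·t(state I) + 0.24·t(state IV)
Solving: t(state V) = 5.2854, t(state I) = 5.3911, t(state IV) = 5.3911.
Expected picoseconds from state IV to state II: 5.3911.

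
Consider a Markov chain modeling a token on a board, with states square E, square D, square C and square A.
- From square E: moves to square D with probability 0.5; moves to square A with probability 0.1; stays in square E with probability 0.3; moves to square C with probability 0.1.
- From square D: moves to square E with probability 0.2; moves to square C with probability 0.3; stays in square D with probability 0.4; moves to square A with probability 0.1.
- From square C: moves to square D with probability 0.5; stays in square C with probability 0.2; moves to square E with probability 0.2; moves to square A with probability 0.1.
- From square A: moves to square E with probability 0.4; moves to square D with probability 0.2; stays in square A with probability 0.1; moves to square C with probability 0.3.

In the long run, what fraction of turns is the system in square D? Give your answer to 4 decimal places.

Let the stationary distribution be π with π = πP and π_1 + π_2 + π_3 + π_4 = 1.
π_1 = 0.3·π_1 + 0.2·π_2 + 0.2·π_3 + 0.4·π_4
π_2 = 0.5·π_1 + 0.4·π_2 + 0.5·π_3 + 0.2·π_4
π_3 = 0.1·π_1 + 0.3·π_2 + 0.2·π_3 + 0.3·π_4
Solving with the normalization constraint gives π = (0.2444, 0.4273, 0.2283, 0.1000).
So the stationary probability of square D is 0.4273.

0.4273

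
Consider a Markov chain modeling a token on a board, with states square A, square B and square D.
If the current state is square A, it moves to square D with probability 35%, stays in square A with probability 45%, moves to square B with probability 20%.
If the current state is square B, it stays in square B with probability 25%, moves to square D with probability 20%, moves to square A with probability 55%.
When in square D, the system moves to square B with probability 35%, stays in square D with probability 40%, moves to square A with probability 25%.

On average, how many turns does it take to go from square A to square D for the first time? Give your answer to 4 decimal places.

3.1405

Let t(s) be the expected number of turns to first reach square D from state s, with t(square D) = 0. Conditioning on the first turn:
t(square A) = 1 + 0.45·t(square A) + 0.2·t(square B)
t(square B) = 1 + 0.55·t(square A) + 0.25·t(square B)
Solving: t(square A) = 3.1405, t(square B) = 3.6364.
Expected turns from square A to square D: 3.1405.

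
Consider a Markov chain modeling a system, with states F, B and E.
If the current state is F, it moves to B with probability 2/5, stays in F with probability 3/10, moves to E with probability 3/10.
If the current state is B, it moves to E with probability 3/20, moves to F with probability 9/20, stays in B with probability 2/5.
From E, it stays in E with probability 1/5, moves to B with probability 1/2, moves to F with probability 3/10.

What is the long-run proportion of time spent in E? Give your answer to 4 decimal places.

Let the stationary distribution be π with π = πP and π_1 + π_2 + π_3 = 1.
π_1 = 0.3·π_1 + 0.45·π_2 + 0.3·π_3
π_2 = 0.4·π_1 + 0.4·π_2 + 0.5·π_3
Solving with the normalization constraint gives π = (0.3632, 0.4215, 0.2152).
So the stationary probability of E is 0.2152.

0.2152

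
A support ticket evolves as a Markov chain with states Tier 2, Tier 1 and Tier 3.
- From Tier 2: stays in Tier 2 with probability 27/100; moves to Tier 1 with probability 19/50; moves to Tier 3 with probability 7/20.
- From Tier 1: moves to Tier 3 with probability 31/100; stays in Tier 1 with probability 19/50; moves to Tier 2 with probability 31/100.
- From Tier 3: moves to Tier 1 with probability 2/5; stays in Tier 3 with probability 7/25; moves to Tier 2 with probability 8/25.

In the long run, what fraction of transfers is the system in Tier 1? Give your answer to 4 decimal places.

0.3863

Let the stationary distribution be π with π = πP and π_1 + π_2 + π_3 = 1.
π_1 = 0.27·π_1 + 0.31·π_2 + 0.32·π_3
π_2 = 0.38·π_1 + 0.38·π_2 + 0.4·π_3
Solving with the normalization constraint gives π = (0.3011, 0.3863, 0.3127).
So the stationary probability of Tier 1 is 0.3863.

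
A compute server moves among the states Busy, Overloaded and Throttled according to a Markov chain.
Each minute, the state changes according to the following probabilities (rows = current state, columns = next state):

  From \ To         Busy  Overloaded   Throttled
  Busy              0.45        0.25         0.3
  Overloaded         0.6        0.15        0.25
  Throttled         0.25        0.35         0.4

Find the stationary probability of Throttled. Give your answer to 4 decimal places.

Let the stationary distribution be π with π = πP and π_1 + π_2 + π_3 = 1.
π_1 = 0.45·π_1 + 0.6·π_2 + 0.25·π_3
π_2 = 0.25·π_1 + 0.15·π_2 + 0.35·π_3
Solving with the normalization constraint gives π = (0.4246, 0.2563, 0.3191).
So the stationary probability of Throttled is 0.3191.

0.3191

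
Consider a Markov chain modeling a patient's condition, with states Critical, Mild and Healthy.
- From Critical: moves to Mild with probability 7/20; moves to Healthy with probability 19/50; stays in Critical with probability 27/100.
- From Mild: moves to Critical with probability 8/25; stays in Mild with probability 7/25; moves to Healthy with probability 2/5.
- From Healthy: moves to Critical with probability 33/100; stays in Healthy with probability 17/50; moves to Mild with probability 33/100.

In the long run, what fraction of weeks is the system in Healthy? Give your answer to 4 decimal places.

Let the stationary distribution be π with π = πP and π_1 + π_2 + π_3 = 1.
π_1 = 0.27·π_1 + 0.32·π_2 + 0.33·π_3
π_2 = 0.35·π_1 + 0.28·π_2 + 0.33·π_3
Solving with the normalization constraint gives π = (0.3083, 0.3202, 0.3715).
So the stationary probability of Healthy is 0.3715.

0.3715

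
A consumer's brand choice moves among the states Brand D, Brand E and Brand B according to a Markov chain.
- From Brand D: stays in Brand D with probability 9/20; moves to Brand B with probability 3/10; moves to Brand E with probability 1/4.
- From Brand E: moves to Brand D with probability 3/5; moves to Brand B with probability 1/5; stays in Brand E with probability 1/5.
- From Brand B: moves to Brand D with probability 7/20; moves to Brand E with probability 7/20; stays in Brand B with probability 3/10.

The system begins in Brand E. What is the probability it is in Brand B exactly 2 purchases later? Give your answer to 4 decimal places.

0.2800

Sum over the intermediate state after 1 purchase:
P = P(Brand E→Brand D)·P(Brand D→Brand B) + P(Brand E→Brand E)·P(Brand E→Brand B) + P(Brand E→Brand B)·P(Brand B→Brand B)
  = 0.6×0.3 + 0.2×0.2 + 0.2×0.3
  = 0.1800 + 0.0400 + 0.0600 = 0.2800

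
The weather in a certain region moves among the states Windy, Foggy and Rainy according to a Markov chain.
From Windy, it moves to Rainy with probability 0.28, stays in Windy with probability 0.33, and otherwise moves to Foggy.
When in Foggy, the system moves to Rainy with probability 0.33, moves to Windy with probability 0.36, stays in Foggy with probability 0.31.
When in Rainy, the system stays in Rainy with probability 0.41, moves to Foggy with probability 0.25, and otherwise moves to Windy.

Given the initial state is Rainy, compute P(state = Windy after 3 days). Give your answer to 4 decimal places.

Propagate the distribution vector 3 days from Rainy.
After 0 days: (0.0000, 0.0000, 1.0000)
After 1 day: (0.3400, 0.2500, 0.4100)
After 2 days: (0.3416, 0.3126, 0.3458)
After 3 days: (0.3428, 0.3166, 0.3406)
P(in Windy after 3 days) = 0.3428

0.3428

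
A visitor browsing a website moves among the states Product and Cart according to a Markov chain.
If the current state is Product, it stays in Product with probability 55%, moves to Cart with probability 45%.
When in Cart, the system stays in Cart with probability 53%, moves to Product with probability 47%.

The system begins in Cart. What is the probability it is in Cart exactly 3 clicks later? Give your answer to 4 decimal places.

0.4894

Propagate the distribution vector 3 clicks from Cart.
After 0 clicks: (0.0000, 1.0000)
After 1 click: (0.4700, 0.5300)
After 2 clicks: (0.5076, 0.4924)
After 3 clicks: (0.5106, 0.4894)
P(in Cart after 3 clicks) = 0.4894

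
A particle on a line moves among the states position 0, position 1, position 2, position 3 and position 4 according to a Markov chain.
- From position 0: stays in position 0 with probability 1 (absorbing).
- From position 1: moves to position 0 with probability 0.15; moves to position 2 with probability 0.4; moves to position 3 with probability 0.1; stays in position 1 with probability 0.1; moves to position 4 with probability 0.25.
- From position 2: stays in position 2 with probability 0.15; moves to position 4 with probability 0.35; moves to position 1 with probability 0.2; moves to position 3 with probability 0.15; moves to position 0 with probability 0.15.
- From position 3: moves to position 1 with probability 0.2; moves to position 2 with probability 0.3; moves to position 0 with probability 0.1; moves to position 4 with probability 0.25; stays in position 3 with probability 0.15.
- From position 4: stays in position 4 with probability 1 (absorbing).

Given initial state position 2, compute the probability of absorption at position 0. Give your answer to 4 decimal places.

0.3103

Let h(s) be the probability of absorption at position 0 starting from transient state s. Then h(position 0) = 1 and h(position 4) = 0. By first-step analysis:
h(position 1) = 0.15·1 + 0.1·h(position 1) + 0.4·h(position 2) + 0.1·h(position 3) + 0.25·0
h(position 2) = 0.15·1 + 0.2·h(position 1) + 0.15·h(position 2) + 0.15·h(position 3) + 0.35·0
h(position 3) = 0.1·1 + 0.2·h(position 1) + 0.3·h(position 2) + 0.15·h(position 3) + 0.25·0
Solving: h(position 1) = 0.3387, h(position 2) = 0.3103, h(position 3) = 0.3069.
Starting from position 2, the probability is 0.3103.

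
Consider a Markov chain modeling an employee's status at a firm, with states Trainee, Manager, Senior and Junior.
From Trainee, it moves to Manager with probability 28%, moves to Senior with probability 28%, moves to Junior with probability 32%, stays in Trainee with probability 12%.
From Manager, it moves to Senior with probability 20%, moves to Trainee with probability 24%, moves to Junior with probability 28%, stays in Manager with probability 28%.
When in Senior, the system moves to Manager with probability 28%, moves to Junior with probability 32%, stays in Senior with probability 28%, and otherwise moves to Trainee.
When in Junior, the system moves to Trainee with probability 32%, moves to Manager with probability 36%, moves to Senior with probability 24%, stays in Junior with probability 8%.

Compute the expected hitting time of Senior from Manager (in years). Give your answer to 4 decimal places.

Let t(s) be the expected number of years to first reach Senior from state s, with t(Senior) = 0. Conditioning on the first year:
t(Trainee) = 1 + 0.12·t(Trainee) + 0.28·t(Manager) + 0.32·t(Junior)
t(Manager) = 1 + 0.24·t(Trainee) + 0.28·t(Manager) + 0.28·t(Junior)
t(Junior) = 1 + 0.32·t(Trainee) + 0.36·t(Manager) + 0.08·t(Junior)
Solving: t(Trainee) = 4.0638, t(Manager) = 4.3828, t(Junior) = 4.2155.
Expected years from Manager to Senior: 4.3828.

4.3828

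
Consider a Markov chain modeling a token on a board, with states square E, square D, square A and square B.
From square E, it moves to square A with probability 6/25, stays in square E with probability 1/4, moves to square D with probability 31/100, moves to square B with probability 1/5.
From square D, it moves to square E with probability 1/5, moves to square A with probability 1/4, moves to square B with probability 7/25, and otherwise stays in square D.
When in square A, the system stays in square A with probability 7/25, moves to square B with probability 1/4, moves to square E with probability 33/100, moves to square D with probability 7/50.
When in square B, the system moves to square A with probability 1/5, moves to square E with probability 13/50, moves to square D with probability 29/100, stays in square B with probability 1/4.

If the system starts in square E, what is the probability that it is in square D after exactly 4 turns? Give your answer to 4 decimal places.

Propagate the distribution vector 4 turns from square E.
After 0 turns: (1.0000, 0.0000, 0.0000, 0.0000)
After 1 turn: (0.2500, 0.3100, 0.2400, 0.2000)
After 2 turns: (0.2557, 0.2528, 0.2447, 0.2468)
After 3 turns: (0.2594, 0.2534, 0.2424, 0.2448)
After 4 turns: (0.2592, 0.2538, 0.2424, 0.2446)
P(in square D after 4 turns) = 0.2538

0.2538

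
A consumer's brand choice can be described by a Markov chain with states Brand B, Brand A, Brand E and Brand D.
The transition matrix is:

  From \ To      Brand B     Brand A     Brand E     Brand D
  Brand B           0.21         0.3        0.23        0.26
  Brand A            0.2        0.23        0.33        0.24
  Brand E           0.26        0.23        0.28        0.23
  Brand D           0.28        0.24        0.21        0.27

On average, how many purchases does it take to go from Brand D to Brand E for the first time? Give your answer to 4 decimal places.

Let t(s) be the expected number of purchases to first reach Brand E from state s, with t(Brand E) = 0. Conditioning on the first purchase:
t(Brand B) = 1 + 0.21·t(Brand B) + 0.3·t(Brand A) + 0.26·t(Brand D)
t(Brand A) = 1 + 0.2·t(Brand B) + 0.23·t(Brand A) + 0.24·t(Brand D)
t(Brand D) = 1 + 0.28·t(Brand B) + 0.24·t(Brand A) + 0.27·t(Brand D)
Solving: t(Brand B) = 3.9769, t(Brand A) = 3.6033, t(Brand D) = 4.0799.
Expected purchases from Brand D to Brand E: 4.0799.

4.0799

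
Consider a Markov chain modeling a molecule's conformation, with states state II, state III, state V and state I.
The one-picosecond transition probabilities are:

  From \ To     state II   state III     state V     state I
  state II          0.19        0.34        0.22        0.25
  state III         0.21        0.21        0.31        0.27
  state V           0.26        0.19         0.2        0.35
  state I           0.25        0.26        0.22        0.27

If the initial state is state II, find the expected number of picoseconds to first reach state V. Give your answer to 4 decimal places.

4.0747

Let t(s) be the expected number of picoseconds to first reach state V from state s, with t(state V) = 0. Conditioning on the first picosecond:
t(state II) = 1 + 0.19·t(state II) + 0.34·t(state III) + 0.25·t(state I)
t(state III) = 1 + 0.21·t(state II) + 0.21·t(state III) + 0.27·t(state I)
t(state I) = 1 + 0.25·t(state II) + 0.26·t(state III) + 0.27·t(state I)
Solving: t(state II) = 4.0747, t(state III) = 3.7506, t(state I) = 4.1011.
Expected picoseconds from state II to state V: 4.0747.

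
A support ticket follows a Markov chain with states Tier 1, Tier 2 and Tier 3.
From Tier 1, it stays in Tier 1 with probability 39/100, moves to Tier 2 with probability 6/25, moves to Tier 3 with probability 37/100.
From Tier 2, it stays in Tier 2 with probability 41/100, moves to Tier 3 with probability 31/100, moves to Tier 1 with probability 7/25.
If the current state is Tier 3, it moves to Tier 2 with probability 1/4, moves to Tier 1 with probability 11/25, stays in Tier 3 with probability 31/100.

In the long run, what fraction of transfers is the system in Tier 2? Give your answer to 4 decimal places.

0.2932

Let the stationary distribution be π with π = πP and π_1 + π_2 + π_3 = 1.
π_1 = 0.39·π_1 + 0.28·π_2 + 0.44·π_3
π_2 = 0.24·π_1 + 0.41·π_2 + 0.25·π_3
Solving with the normalization constraint gives π = (0.3744, 0.2932, 0.3325).
So the stationary probability of Tier 2 is 0.2932.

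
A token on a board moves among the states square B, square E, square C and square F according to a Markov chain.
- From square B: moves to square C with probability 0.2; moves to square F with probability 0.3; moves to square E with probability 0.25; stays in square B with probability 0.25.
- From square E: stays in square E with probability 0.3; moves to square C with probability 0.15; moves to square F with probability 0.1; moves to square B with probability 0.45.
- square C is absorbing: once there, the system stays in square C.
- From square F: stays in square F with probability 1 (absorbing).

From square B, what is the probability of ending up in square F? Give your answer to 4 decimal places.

Let h(s) be the probability of absorption at square F starting from transient state s. Then h(square F) = 1 and h(square C) = 0. By first-step analysis:
h(square B) = 0.25·h(square B) + 0.25·h(square E) + 0.2·0 + 0.3·1
h(square E) = 0.45·h(square B) + 0.3·h(square E) + 0.15·0 + 0.1·1
Solving: h(square B) = 0.5697, h(square E) = 0.5091.
Starting from square B, the probability is 0.5697.

0.5697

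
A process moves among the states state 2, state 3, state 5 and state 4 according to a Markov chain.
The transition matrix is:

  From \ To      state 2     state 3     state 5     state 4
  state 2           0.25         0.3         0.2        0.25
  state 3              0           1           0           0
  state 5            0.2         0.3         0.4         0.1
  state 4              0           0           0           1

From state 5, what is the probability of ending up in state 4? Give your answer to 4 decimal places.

0.3049

Let h(s) be the probability of absorption at state 4 starting from transient state s. Then h(state 4) = 1 and h(state 3) = 0. By first-step analysis:
h(state 2) = 0.25·h(state 2) + 0.3·0 + 0.2·h(state 5) + 0.25·1
h(state 5) = 0.2·h(state 2) + 0.3·0 + 0.4·h(state 5) + 0.1·1
Solving: h(state 2) = 0.4146, h(state 5) = 0.3049.
Starting from state 5, the probability is 0.3049.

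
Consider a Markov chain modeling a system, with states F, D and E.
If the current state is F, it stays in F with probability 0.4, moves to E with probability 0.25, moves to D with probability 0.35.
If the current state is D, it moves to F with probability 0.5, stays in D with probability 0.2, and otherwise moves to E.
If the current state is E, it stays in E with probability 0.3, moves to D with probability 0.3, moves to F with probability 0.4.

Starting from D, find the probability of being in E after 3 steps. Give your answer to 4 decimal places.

0.2790

Propagate the distribution vector 3 steps from D.
After 0 steps: (0.0000, 1.0000, 0.0000)
After 1 step: (0.5000, 0.2000, 0.3000)
After 2 steps: (0.4200, 0.3050, 0.2750)
After 3 steps: (0.4305, 0.2905, 0.2790)
P(in E after 3 steps) = 0.2790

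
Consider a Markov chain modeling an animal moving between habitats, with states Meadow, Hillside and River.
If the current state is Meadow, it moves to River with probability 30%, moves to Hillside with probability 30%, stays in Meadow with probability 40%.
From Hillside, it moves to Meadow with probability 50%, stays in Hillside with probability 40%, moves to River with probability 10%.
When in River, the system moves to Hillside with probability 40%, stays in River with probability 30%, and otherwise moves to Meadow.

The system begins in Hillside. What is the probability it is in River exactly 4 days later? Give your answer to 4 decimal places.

Propagate the distribution vector 4 days from Hillside.
After 0 days: (0.0000, 1.0000, 0.0000)
After 1 day: (0.5000, 0.4000, 0.1000)
After 2 days: (0.4300, 0.3500, 0.2200)
After 3 days: (0.4130, 0.3570, 0.2300)
After 4 days: (0.4127, 0.3587, 0.2286)
P(in River after 4 days) = 0.2286

0.2286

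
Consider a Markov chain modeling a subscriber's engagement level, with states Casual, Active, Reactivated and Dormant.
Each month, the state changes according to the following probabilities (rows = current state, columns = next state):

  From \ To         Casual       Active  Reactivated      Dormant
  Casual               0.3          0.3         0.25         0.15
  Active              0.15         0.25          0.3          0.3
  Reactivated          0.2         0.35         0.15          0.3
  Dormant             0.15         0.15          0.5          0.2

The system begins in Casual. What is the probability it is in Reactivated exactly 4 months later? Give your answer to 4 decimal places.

Propagate the distribution vector 4 months from Casual.
After 0 months: (1.0000, 0.0000, 0.0000, 0.0000)
After 1 month: (0.3000, 0.3000, 0.2500, 0.1500)
After 2 months: (0.2075, 0.2750, 0.2775, 0.2400)
After 3 months: (0.1950, 0.2641, 0.2960, 0.2449)
After 4 months: (0.1941, 0.2649, 0.2948, 0.2463)
P(in Reactivated after 4 months) = 0.2948

0.2948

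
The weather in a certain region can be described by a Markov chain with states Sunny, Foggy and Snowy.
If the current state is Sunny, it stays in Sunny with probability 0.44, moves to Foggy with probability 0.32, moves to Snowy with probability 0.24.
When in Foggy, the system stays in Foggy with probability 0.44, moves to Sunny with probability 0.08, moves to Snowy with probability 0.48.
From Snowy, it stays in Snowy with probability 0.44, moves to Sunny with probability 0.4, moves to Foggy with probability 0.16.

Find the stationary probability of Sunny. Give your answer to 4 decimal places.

0.3190

Let the stationary distribution be π with π = πP and π_1 + π_2 + π_3 = 1.
π_1 = 0.44·π_1 + 0.08·π_2 + 0.4·π_3
π_2 = 0.32·π_1 + 0.44·π_2 + 0.16·π_3
Solving with the normalization constraint gives π = (0.3190, 0.2931, 0.3879).
So the stationary probability of Sunny is 0.3190.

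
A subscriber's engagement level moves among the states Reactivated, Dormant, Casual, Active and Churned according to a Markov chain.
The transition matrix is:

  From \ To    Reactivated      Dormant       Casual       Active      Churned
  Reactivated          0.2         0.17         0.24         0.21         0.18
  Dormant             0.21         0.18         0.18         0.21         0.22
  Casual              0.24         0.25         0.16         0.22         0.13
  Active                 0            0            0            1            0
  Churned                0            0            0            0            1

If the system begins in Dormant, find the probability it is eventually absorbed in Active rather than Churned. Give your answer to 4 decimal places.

Let h(s) be the probability of absorption at Active starting from transient state s. Then h(Active) = 1 and h(Churned) = 0. By first-step analysis:
h(Reactivated) = 0.2·h(Reactivated) + 0.17·h(Dormant) + 0.24·h(Casual) + 0.21·1 + 0.18·0
h(Dormant) = 0.21·h(Reactivated) + 0.18·h(Dormant) + 0.18·h(Casual) + 0.21·1 + 0.22·0
h(Casual) = 0.24·h(Reactivated) + 0.25·h(Dormant) + 0.16·h(Casual) + 0.22·1 + 0.13·0
Solving: h(Reactivated) = 0.5452, h(Dormant) = 0.5215, h(Casual) = 0.5729.
Starting from Dormant, the probability is 0.5215.

0.5215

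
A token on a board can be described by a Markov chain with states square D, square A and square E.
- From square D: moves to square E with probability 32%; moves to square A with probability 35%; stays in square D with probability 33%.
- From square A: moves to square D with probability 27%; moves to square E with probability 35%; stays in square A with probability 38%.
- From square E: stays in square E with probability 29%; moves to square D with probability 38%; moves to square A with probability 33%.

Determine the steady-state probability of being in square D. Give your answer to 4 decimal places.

Let the stationary distribution be π with π = πP and π_1 + π_2 + π_3 = 1.
π_1 = 0.33·π_1 + 0.27·π_2 + 0.38·π_3
π_2 = 0.35·π_1 + 0.38·π_2 + 0.33·π_3
Solving with the normalization constraint gives π = (0.3248, 0.3542, 0.3210).
So the stationary probability of square D is 0.3248.

0.3248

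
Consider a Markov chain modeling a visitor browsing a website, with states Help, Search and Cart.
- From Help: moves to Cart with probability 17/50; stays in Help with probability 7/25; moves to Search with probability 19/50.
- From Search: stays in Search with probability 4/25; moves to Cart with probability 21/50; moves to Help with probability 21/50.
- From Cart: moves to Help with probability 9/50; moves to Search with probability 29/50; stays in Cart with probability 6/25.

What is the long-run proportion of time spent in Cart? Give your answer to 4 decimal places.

0.3357

Let the stationary distribution be π with π = πP and π_1 + π_2 + π_3 = 1.
π_1 = 0.28·π_1 + 0.42·π_2 + 0.18·π_3
π_2 = 0.38·π_1 + 0.16·π_2 + 0.58·π_3
Solving with the normalization constraint gives π = (0.2977, 0.3665, 0.3357).
So the stationary probability of Cart is 0.3357.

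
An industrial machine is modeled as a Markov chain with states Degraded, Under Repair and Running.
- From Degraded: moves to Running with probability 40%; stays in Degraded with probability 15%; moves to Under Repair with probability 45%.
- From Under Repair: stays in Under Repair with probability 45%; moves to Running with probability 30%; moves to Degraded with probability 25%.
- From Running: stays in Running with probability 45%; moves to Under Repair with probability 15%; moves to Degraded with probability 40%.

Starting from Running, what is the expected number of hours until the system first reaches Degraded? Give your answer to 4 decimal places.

2.7184

Let t(s) be the expected number of hours to first reach Degraded from state s, with t(Degraded) = 0. Conditioning on the first hour:
t(Under Repair) = 1 + 0.45·t(Under Repair) + 0.3·t(Running)
t(Running) = 1 + 0.15·t(Under Repair) + 0.45·t(Running)
Solving: t(Under Repair) = 3.3010, t(Running) = 2.7184.
Expected hours from Running to Degraded: 2.7184.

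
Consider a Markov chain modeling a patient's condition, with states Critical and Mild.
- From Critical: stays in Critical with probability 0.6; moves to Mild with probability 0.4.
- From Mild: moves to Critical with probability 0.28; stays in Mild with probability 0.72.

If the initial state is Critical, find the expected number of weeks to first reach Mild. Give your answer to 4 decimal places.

2.5000

Let t(s) be the expected number of weeks to first reach Mild from state s, with t(Mild) = 0. Conditioning on the first week:
t(Critical) = 1 + 0.6·t(Critical)
Solving: t(Critical) = 2.5000.
Expected weeks from Critical to Mild: 2.5000.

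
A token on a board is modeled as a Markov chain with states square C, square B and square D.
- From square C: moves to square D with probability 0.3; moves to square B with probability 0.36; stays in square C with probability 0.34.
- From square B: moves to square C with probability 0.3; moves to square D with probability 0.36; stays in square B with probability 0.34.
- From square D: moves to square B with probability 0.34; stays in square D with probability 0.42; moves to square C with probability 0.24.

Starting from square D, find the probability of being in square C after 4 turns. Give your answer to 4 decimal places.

Propagate the distribution vector 4 turns from square D.
After 0 turns: (0.0000, 0.0000, 1.0000)
After 1 turn: (0.2400, 0.3400, 0.4200)
After 2 turns: (0.2844, 0.3448, 0.3708)
After 3 turns: (0.2891, 0.3457, 0.3652)
After 4 turns: (0.2897, 0.3458, 0.3646)
P(in square C after 4 turns) = 0.2897

0.2897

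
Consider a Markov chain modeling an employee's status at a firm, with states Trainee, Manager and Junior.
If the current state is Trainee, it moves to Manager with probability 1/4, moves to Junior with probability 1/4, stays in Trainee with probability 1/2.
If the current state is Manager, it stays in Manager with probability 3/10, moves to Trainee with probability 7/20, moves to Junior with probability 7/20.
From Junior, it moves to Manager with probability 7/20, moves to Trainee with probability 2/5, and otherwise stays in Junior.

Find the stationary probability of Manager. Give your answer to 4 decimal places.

0.2926

Let the stationary distribution be π with π = πP and π_1 + π_2 + π_3 = 1.
π_1 = 0.5·π_1 + 0.35·π_2 + 0.4·π_3
π_2 = 0.25·π_1 + 0.3·π_2 + 0.35·π_3
Solving with the normalization constraint gives π = (0.4282, 0.2926, 0.2793).
So the stationary probability of Manager is 0.2926.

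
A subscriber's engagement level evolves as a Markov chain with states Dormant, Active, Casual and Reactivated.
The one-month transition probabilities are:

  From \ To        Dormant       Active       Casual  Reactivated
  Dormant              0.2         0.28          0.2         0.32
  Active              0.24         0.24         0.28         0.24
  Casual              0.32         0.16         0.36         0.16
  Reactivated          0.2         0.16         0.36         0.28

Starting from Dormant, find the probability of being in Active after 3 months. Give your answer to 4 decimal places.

Propagate the distribution vector 3 months from Dormant.
After 0 months: (1.0000, 0.0000, 0.0000, 0.0000)
After 1 month: (0.2000, 0.2800, 0.2000, 0.3200)
After 2 months: (0.2352, 0.2064, 0.3056, 0.2528)
After 3 months: (0.2449, 0.2047, 0.3059, 0.2445)
P(in Active after 3 months) = 0.2047

0.2047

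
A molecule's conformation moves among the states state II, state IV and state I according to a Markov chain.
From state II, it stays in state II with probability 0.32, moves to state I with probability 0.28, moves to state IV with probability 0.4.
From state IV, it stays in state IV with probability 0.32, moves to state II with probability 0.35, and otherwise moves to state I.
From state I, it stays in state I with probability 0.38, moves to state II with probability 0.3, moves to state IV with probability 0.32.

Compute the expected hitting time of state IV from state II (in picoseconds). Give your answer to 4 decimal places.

Let t(s) be the expected number of picoseconds to first reach state IV from state s, with t(state IV) = 0. Conditioning on the first picosecond:
t(state II) = 1 + 0.32·t(state II) + 0.28·t(state I)
t(state I) = 1 + 0.3·t(state II) + 0.38·t(state I)
Solving: t(state II) = 2.6659, t(state I) = 2.9028.
Expected picoseconds from state II to state IV: 2.6659.

2.6659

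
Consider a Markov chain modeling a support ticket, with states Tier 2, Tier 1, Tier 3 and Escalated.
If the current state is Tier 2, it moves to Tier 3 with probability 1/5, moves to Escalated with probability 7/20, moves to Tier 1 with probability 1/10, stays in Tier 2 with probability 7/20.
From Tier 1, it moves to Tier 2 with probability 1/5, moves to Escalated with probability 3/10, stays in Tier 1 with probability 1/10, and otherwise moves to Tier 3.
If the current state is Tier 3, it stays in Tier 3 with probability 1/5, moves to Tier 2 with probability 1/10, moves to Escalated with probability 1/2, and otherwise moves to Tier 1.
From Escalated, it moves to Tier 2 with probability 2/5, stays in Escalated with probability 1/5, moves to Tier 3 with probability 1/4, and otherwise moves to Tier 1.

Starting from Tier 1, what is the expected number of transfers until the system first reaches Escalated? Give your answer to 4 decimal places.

Let t(s) be the expected number of transfers to first reach Escalated from state s, with t(Escalated) = 0. Conditioning on the first transfer:
t(Tier 2) = 1 + 0.35·t(Tier 2) + 0.1·t(Tier 1) + 0.2·t(Tier 3)
t(Tier 1) = 1 + 0.2·t(Tier 2) + 0.1·t(Tier 1) + 0.4·t(Tier 3)
t(Tier 3) = 1 + 0.1·t(Tier 2) + 0.2·t(Tier 1) + 0.2·t(Tier 3)
Solving: t(Tier 2) = 2.6486, t(Tier 1) = 2.7027, t(Tier 3) = 2.2568.
Expected transfers from Tier 1 to Escalated: 2.7027.

2.7027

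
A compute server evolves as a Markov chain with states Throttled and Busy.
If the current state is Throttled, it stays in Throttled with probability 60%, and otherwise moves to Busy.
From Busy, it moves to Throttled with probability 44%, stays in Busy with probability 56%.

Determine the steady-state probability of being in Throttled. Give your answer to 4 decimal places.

0.5238

Let the stationary distribution be π with π = πP and π_1 + π_2 = 1.
π_1 = 0.6·π_1 + 0.44·π_2
Solving with the normalization constraint gives π = (0.5238, 0.4762).
So the stationary probability of Throttled is 0.5238.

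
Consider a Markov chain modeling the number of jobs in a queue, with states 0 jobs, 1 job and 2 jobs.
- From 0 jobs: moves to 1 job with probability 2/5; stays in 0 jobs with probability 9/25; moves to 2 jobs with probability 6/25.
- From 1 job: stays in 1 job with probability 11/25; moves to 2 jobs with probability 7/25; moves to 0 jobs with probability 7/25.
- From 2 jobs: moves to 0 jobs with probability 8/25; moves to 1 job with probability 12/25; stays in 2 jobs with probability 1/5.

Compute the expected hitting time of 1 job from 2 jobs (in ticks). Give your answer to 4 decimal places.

Let t(s) be the expected number of ticks to first reach 1 job from state s, with t(1 job) = 0. Conditioning on the first tick:
t(0 jobs) = 1 + 0.36·t(0 jobs) + 0.24·t(2 jobs)
t(2 jobs) = 1 + 0.32·t(0 jobs) + 0.2·t(2 jobs)
Solving: t(0 jobs) = 2.3897, t(2 jobs) = 2.2059.
Expected ticks from 2 jobs to 1 job: 2.2059.

2.2059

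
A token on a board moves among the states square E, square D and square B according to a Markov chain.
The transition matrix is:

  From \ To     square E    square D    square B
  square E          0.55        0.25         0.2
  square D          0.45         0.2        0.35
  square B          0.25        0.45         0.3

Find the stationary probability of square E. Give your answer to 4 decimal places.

Let the stationary distribution be π with π = πP and π_1 + π_2 + π_3 = 1.
π_1 = 0.55·π_1 + 0.45·π_2 + 0.25·π_3
π_2 = 0.25·π_1 + 0.2·π_2 + 0.45·π_3
Solving with the normalization constraint gives π = (0.4399, 0.2896, 0.2705).
So the stationary probability of square E is 0.4399.

0.4399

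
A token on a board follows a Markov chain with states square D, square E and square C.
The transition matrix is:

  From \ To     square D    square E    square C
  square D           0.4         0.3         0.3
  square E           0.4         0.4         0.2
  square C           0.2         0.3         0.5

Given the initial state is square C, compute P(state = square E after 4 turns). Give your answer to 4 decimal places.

0.3333

Propagate the distribution vector 4 turns from square C.
After 0 turns: (0.0000, 0.0000, 1.0000)
After 1 turn: (0.2000, 0.3000, 0.5000)
After 2 turns: (0.3000, 0.3300, 0.3700)
After 3 turns: (0.3260, 0.3330, 0.3410)
After 4 turns: (0.3318, 0.3333, 0.3349)
P(in square E after 4 turns) = 0.3333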